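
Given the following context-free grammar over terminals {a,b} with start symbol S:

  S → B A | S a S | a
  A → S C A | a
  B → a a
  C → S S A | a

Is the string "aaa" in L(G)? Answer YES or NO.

CNF form of G:
  S -> B A | S X3 | a
  A -> S X1 | a
  B -> T0 T0
  C -> S X2 | a
  T0 -> a
  X1 -> C A
  X2 -> S A
  X3 -> T0 S

Fill CYK table bottom-up:
  [0..0]={A,C,S,T0}  "a"  orig:{A,C,S}
  [1..1]={A,C,S,T0}  "a"  orig:{A,C,S}
  [2..2]={A,C,S,T0}  "a"  orig:{A,C,S}
  [0..1]={B,X1,X2,X3}  "aa"  orig:{B}
  [1..2]={B,X1,X2,X3}  "aa"  orig:{B}
  [0..2]={A,C,S}  "aaa"

S ∈ T[0,2] ⇒ YES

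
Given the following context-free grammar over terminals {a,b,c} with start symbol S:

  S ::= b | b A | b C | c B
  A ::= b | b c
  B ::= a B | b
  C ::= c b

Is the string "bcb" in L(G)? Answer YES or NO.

Convert to CNF:
  S -> T0 A | T0 C | T1 B | b
  A -> T0 T1 | b
  B -> T2 B | b
  C -> T1 T0
  T0 -> b
  T1 -> c
  T2 -> a

Fill CYK table bottom-up:
  T[0,0] 'b' = {A,B,S,T0}  orig:{A,B,S}
  T[1,1] 'c' = {T1}  orig:{}
  T[2,2] 'b' = {A,B,S,T0}  orig:{A,B,S}
  T[0,1] 'bc' = {A}
  T[1,2] 'cb' = {C,S}
  T[0,2] 'bcb' = {S}

S ∈ T[0,2] ⇒ YES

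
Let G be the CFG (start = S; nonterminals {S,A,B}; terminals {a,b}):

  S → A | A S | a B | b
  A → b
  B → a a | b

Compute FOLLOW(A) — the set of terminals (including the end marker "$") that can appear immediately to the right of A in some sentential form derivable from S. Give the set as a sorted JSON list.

Compute FIRST by fixpoint:
pass 1:
  A via A→b: +{b}
  B via B→a a: +{a}
  B via B→b: +{b}
  S via S→A: +{b}
  S via S→a B: +{a}
  FIRST(S)={a,b}  FIRST(A)={b}  FIRST(B)={a,b}
pass 2: — fixpoint
  FIRST(S)={a,b}  FIRST(A)={b}  FIRST(B)={a,b}

FOLLOW sets:
initialize: $ ∈ FOLLOW(S)
iter 1:
  S→A: FOLLOW(A) ⊇ FOLLOW(S) ⊇ {$}; new: +{$}
  S→A S: FOLLOW(A) ⊇ FIRST(S) = {a,b}; new: +{a,b}
  S→a B: FOLLOW(B) ⊇ FOLLOW(S) ⊇ {$}; new: +{$}
  FOLLOW(S)={$}  FOLLOW(A)={$,a,b}  FOLLOW(B)={$}
iter 2: — fixpoint
  FOLLOW(S)={$}  FOLLOW(A)={$,a,b}  FOLLOW(B)={$}

FOLLOW(A) = ["$", "a", "b"]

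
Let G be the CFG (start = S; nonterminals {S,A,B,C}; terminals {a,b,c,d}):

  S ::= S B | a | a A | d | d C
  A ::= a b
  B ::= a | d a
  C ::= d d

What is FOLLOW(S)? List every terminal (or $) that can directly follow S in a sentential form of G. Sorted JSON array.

FIRST sets, iterate to fixpoint:
iter 1:
  A via A→a b: +{a}
  B via B→a: +{a}
  B via B→d a: +{d}
  C via C→d d: +{d}
  S via S→a: +{a}
  S via S→d: +{d}
  S: {a,d}  A: {a}  B: {a,d}  C: {d}
iter 2: (stable)
  S: {a,d}  A: {a}  B: {a,d}  C: {d}

FOLLOW sets:
seed FOLLOW(S) with $
[1]
  S→S B: FOLLOW(S) ⊇ FIRST(B) = {a,d}; new: +{a,d}
  S→S B: FOLLOW(B) ⊇ FOLLOW(S) ⊇ {$,a,d}; new: +{$,a,d}
  S→a A: FOLLOW(A) ⊇ FOLLOW(S) ⊇ {$,a,d}; new: +{$,a,d}
  S→d C: FOLLOW(C) ⊇ FOLLOW(S) ⊇ {$,a,d}; new: +{$,a,d}
  S: {$,a,d}  A: {$,a,d}  B: {$,a,d}  C: {$,a,d}
[2] — fixpoint
  S: {$,a,d}  A: {$,a,d}  B: {$,a,d}  C: {$,a,d}

FOLLOW(S) = ["$", "a", "d"]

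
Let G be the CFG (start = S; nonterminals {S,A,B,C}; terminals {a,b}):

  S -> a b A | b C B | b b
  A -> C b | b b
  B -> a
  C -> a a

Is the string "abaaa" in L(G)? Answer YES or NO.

Convert to CNF:
  S -> T0 T0 | T0 X3 | T1 X2
  A -> C T0 | T0 T0
  B -> a
  C -> T1 T1
  T0 -> b
  T1 -> a
  X2 -> T0 A
  X3 -> C B

CYK table (by increasing span):
  cell(0,0) a: {B,T1}  orig:{B}
  cell(1,1) b: {T0}  orig:{}
  cell(2,2) a: {B,T1}  orig:{B}
  cell(3,3) a: {B,T1}  orig:{B}
  cell(4,4) a: {B,T1}  orig:{B}
  cell(0,1) ab: ∅
  cell(1,2) ba: ∅
  cell(2,3) aa: {C}
  cell(3,4) aa: {C}
  cell(0,2) aba: ∅
  cell(1,3) baa: ∅
  cell(2,4) aaa: {X3}  orig:{}
  cell(0,3) abaa: ∅
  cell(1,4) baaa: {S}
  cell(0,4) abaaa: ∅

S ∉ T[0,4] ⇒ NO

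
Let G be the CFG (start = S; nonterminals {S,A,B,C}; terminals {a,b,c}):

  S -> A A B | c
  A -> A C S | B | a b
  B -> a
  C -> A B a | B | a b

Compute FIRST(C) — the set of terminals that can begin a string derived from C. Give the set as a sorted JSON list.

Compute FIRST by fixpoint:
pass 1:
  A via A→a b: +{a}
  B via B→a: +{a}
  C via C→A B a: +{a}
  S via S→A A B: +{a}
  S via S→c: +{c}
  S: {a,c}  A: {a}  B: {a}  C: {a}
pass 2: (stable)
  S: {a,c}  A: {a}  B: {a}  C: {a}

FIRST(C) = ["a"]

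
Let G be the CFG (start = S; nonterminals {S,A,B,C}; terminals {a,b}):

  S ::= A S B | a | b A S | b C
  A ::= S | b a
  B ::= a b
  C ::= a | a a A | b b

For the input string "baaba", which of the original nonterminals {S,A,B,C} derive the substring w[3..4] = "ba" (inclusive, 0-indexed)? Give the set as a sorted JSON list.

Convert to CNF:
  S -> A X5 | T0 C | T0 X6 | a
  A -> A X2 | T0 C | T0 T1 | T0 X3 | a
  B -> T1 T0
  C -> T0 T0 | T1 X4 | a
  T0 -> b
  T1 -> a
  X2 -> S B
  X3 -> A S
  X4 -> T1 A
  X5 -> S B
  X6 -> A S

CYK fill — only the sub-triangle for w[3..4]:
  T[3,3] 'b' = {T0}  orig:{}
  T[4,4] 'a' = {A,C,S,T1}  orig:{A,C,S}
  T[3,4] 'ba' = {A,S}

Original NTs in T[3,4] deriving "ba": ["A", "S"]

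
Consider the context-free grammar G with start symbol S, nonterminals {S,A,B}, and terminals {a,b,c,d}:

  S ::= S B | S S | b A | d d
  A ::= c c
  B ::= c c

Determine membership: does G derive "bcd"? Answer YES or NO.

CNF form of G:
  S -> S B | S S | T1 A | T2 T2
  A -> T0 T0
  B -> T0 T0
  T0 -> c
  T1 -> b
  T2 -> d

CYK table (by increasing span):
  cell(0,0) b: {T1}  orig:{}
  cell(1,1) c: {T0}  orig:{}
  cell(2,2) d: {T2}  orig:{}
  cell(0,1) bc: ∅
  cell(1,2) cd: ∅
  cell(0,2) bcd: ∅

S ∉ T[0,2] ⇒ NO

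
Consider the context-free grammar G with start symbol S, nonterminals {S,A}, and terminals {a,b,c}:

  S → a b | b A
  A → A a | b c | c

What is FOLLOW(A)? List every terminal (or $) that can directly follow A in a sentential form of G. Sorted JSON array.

Compute FIRST by fixpoint:
iter 1:
  A via A→b c: +{b}
  A via A→c: +{c}
  S via S→a b: +{a}
  S via S→b A: +{b}
  S: {a,b}  A: {b,c}
iter 2: (no change)
  S: {a,b}  A: {b,c}

FOLLOW iteration:
FOLLOW(S) := {$}
iter 1:
  A→A a: FOLLOW(A) ⊇ FIRST(a) = {a}; new: +{a}
  S→b A: FOLLOW(A) ⊇ FOLLOW(S) ⊇ {$}; new: +{$}
  FOLLOW[S]={$}  FOLLOW[A]={$,a}
iter 2: (no change)
  FOLLOW[S]={$}  FOLLOW[A]={$,a}

FOLLOW(A) = ["$", "a"]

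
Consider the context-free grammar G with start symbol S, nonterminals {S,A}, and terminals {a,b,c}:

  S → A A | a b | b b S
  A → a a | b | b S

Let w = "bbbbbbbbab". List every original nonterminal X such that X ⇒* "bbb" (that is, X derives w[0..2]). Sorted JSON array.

CNF form of G:
  S -> A A | T0 T1 | T1 X2
  A -> T0 T0 | T1 S | b
  T0 -> a
  T1 -> b
  X2 -> T1 S

CYK fill — only the sub-triangle for w[0..2]:
  cell(0,0) b: {A,T1}  orig:{A}
  cell(1,1) b: {A,T1}  orig:{A}
  cell(2,2) b: {A,T1}  orig:{A}
  cell(0,1) bb: {S}
  cell(1,2) bb: {S}
  cell(0,2) bbb: {A,X2}  orig:{A}

Original NTs in T[0,2] deriving "bbb": ["A"]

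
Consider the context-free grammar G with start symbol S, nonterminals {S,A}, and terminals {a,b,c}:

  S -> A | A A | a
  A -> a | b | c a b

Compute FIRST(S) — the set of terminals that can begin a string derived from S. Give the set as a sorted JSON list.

Compute FIRST by fixpoint:
pass 1:
  A via A→a: +{a}
  A via A→b: +{b}
  A via A→c a b: +{c}
  S via S→A: +{a,b,c}
  FIRST[S]={a,b,c}  FIRST[A]={a,b,c}
pass 2: (no change)
  FIRST[S]={a,b,c}  FIRST[A]={a,b,c}

FIRST(S) = ["a", "b", "c"]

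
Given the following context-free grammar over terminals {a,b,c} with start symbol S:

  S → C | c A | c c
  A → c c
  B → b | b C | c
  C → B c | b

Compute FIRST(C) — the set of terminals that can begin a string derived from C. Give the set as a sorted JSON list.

FIRST sets, iterate to fixpoint:
iter 1:
  A via A→c c: +{c}
  B via B→b: +{b}
  B via B→c: +{c}
  C via C→B c: +{b,c}
  S via S→C: +{b,c}
  FIRST[S]={b,c}  FIRST[A]={c}  FIRST[B]={b,c}  FIRST[C]={b,c}
iter 2: done
  FIRST[S]={b,c}  FIRST[A]={c}  FIRST[B]={b,c}  FIRST[C]={b,c}

FIRST(C) = ["b", "c"]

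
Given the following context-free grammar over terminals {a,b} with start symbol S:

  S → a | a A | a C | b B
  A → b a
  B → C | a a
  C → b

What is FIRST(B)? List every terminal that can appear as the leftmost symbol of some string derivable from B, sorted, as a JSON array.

Compute FIRST by fixpoint:
round 1:
  A via A→b a: +{b}
  B via B→a a: +{a}
  C via C→b: +{b}
  S via S→a: +{a}
  S via S→b B: +{b}
  FIRST[S]={a,b}  FIRST[A]={b}  FIRST[B]={a}  FIRST[C]={b}
round 2:
  B via B→C: +{b}
  FIRST[S]={a,b}  FIRST[A]={b}  FIRST[B]={a,b}  FIRST[C]={b}
round 3: (no change)
  FIRST[S]={a,b}  FIRST[A]={b}  FIRST[B]={a,b}  FIRST[C]={b}

FIRST(B) = ["a", "b"]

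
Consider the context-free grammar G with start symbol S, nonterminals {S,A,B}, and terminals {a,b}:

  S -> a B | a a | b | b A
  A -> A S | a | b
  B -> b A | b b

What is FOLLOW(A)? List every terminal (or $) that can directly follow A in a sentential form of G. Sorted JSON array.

FIRST sets, iterate to fixpoint:
[1]
  A via A→a: +{a}
  A via A→b: +{b}
  B via B→b A: +{b}
  S via S→a B: +{a}
  S via S→b: +{b}
  S: {a,b}  A: {a,b}  B: {b}
[2] (stable)
  S: {a,b}  A: {a,b}  B: {b}

Compute FOLLOW by fixpoint:
initialize: $ ∈ FOLLOW(S)
pass 1:
  A→A S: FOLLOW(A) ⊇ FIRST(S) = {a,b}; new: +{a,b}
  A→A S: FOLLOW(S) ⊇ FOLLOW(A) ⊇ {a,b}; new: +{a,b}
  S→a B: FOLLOW(B) ⊇ FOLLOW(S) ⊇ {$,a,b}; new: +{$,a,b}
  S→b A: FOLLOW(A) ⊇ FOLLOW(S) ⊇ {$,a,b}; new: +{$}
  FOLLOW[S]={$,a,b}  FOLLOW[A]={$,a,b}  FOLLOW[B]={$,a,b}
pass 2: — fixpoint
  FOLLOW[S]={$,a,b}  FOLLOW[A]={$,a,b}  FOLLOW[B]={$,a,b}

FOLLOW(A) = ["$", "a", "b"]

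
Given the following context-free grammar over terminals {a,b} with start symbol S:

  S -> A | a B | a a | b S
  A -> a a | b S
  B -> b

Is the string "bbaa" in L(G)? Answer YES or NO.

CNF form of G:
  S -> T0 B | T0 T0 | T1 S
  A -> T0 T0 | T1 S
  B -> b
  T0 -> a
  T1 -> b

CYK fill:
  [0..0]={B,T1}  "b"  orig:{B}
  [1..1]={B,T1}  "b"  orig:{B}
  [2..2]={T0}  "a"  orig:{}
  [3..3]={T0}  "a"  orig:{}
  [0..1]=∅  "bb"
  [1..2]=∅  "ba"
  [2..3]={A,S}  "aa"
  [0..2]=∅  "bba"
  [1..3]={A,S}  "baa"
  [0..3]={A,S}  "bbaa"

S ∈ T[0,3] ⇒ YES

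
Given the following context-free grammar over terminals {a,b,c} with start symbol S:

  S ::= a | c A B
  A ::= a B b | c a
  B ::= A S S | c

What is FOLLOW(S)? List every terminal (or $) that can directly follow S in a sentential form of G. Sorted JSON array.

FIRST iteration:
iter 1:
  A via A→a B b: +{a}
  A via A→c a: +{c}
  B via B→A S S: +{a,c}
  S via S→a: +{a}
  S via S→c A B: +{c}
  FIRST(S)={a,c}  FIRST(A)={a,c}  FIRST(B)={a,c}
iter 2: (stable)
  FIRST(S)={a,c}  FIRST(A)={a,c}  FIRST(B)={a,c}

Compute FOLLOW by fixpoint:
seed FOLLOW(S) with $
pass 1:
  A→a B b: FOLLOW(B) ⊇ FIRST(b) = {b}; new: +{b}
  B→A S S: FOLLOW(A) ⊇ FIRST(S) = {a,c}; new: +{a,c}
  B→A S S: FOLLOW(S) ⊇ FIRST(S) = {a,c}; new: +{a,c}
  B→A S S: FOLLOW(S) ⊇ FOLLOW(B) ⊇ {b}; new: +{b}
  S→c A B: FOLLOW(B) ⊇ FOLLOW(S) ⊇ {$,a,b,c}; new: +{$,a,c}
  S: {$,a,b,c}  A: {a,c}  B: {$,a,b,c}
pass 2: done
  S: {$,a,b,c}  A: {a,c}  B: {$,a,b,c}

FOLLOW(S) = ["$", "a", "b", "c"]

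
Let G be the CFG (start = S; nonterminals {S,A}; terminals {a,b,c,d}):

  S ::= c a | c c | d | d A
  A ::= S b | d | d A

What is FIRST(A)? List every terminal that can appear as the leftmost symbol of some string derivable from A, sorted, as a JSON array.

FIRST sets, iterate to fixpoint:
[1]
  A via A→d: +{d}
  S via S→c a: +{c}
  S via S→d: +{d}
  FIRST[S]={c,d}  FIRST[A]={d}
[2]
  A via A→S b: +{c}
  FIRST[S]={c,d}  FIRST[A]={c,d}
[3] — fixpoint
  FIRST[S]={c,d}  FIRST[A]={c,d}

FIRST(A) = ["c", "d"]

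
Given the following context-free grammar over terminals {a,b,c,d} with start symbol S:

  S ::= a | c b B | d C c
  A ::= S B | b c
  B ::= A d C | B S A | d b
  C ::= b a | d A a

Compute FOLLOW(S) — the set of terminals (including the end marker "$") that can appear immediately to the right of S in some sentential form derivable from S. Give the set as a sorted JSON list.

FIRST iteration:
[1]
  A via A→b c: +{b}
  B via B→A d C: +{b}
  B via B→d b: +{d}
  C via C→b a: +{b}
  C via C→d A a: +{d}
  S via S→a: +{a}
  S via S→c b B: +{c}
  S via S→d C c: +{d}
  FIRST[S]={a,c,d}  FIRST[A]={b}  FIRST[B]={b,d}  FIRST[C]={b,d}
[2]
  A via A→S B: +{a,c,d}
  B via B→A d C: +{a,c}
  FIRST[S]={a,c,d}  FIRST[A]={a,b,c,d}  FIRST[B]={a,b,c,d}  FIRST[C]={b,d}
[3] done
  FIRST[S]={a,c,d}  FIRST[A]={a,b,c,d}  FIRST[B]={a,b,c,d}  FIRST[C]={b,d}

FOLLOW sets:
initialize: $ ∈ FOLLOW(S)
iter 1:
  A→S B: FOLLOW(S) ⊇ FIRST(B) = {a,b,c,d}; new: +{a,b,c,d}
  B→A d C: FOLLOW(A) ⊇ FIRST(d) = {d}; new: +{d}
  B→B S A: FOLLOW(B) ⊇ FIRST(S) = {a,c,d}; new: +{a,c,d}
  B→B S A: FOLLOW(A) ⊇ FOLLOW(B) ⊇ {a,c,d}; new: +{a,c}
  S→c b B: FOLLOW(B) ⊇ FOLLOW(S) ⊇ {$,a,b,c,d}; new: +{$,b}
  S→d C c: FOLLOW(C) ⊇ FIRST(c) = {c}; new: +{c}
  FOLLOW[S]={$,a,b,c,d}  FOLLOW[A]={a,c,d}  FOLLOW[B]={$,a,b,c,d}  FOLLOW[C]={c}
iter 2:
  B→A d C: FOLLOW(C) ⊇ FOLLOW(B) ⊇ {$,a,b,c,d}; new: +{$,a,b,d}
  B→B S A: FOLLOW(A) ⊇ FOLLOW(B) ⊇ {$,a,b,c,d}; new: +{$,b}
  FOLLOW[S]={$,a,b,c,d}  FOLLOW[A]={$,a,b,c,d}  FOLLOW[B]={$,a,b,c,d}  FOLLOW[C]={$,a,b,c,d}
iter 3: — fixpoint
  FOLLOW[S]={$,a,b,c,d}  FOLLOW[A]={$,a,b,c,d}  FOLLOW[B]={$,a,b,c,d}  FOLLOW[C]={$,a,b,c,d}

FOLLOW(S) = ["$", "a", "b", "c", "d"]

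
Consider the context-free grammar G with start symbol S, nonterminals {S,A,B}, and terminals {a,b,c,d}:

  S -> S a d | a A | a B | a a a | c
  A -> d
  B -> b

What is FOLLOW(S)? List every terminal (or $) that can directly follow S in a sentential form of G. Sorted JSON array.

FIRST iteration:
round 1:
  A via A→d: +{d}
  B via B→b: +{b}
  S via S→a A: +{a}
  S via S→c: +{c}
  S: {a,c}  A: {d}  B: {b}
round 2: (no change)
  S: {a,c}  A: {d}  B: {b}

FOLLOW sets:
FOLLOW(S) := {$}
iter 1:
  S→S a d: FOLLOW(S) ⊇ FIRST(a) = {a}; new: +{a}
  S→a A: FOLLOW(A) ⊇ FOLLOW(S) ⊇ {$,a}; new: +{$,a}
  S→a B: FOLLOW(B) ⊇ FOLLOW(S) ⊇ {$,a}; new: +{$,a}
  FOLLOW(S)={$,a}  FOLLOW(A)={$,a}  FOLLOW(B)={$,a}
iter 2: (stable)
  FOLLOW(S)={$,a}  FOLLOW(A)={$,a}  FOLLOW(B)={$,a}

FOLLOW(S) = ["$", "a"]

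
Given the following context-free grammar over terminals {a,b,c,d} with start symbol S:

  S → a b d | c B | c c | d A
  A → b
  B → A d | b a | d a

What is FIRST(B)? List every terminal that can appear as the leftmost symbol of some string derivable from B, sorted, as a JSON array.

FIRST iteration:
[1]
  A via A→b: +{b}
  B via B→A d: +{b}
  B via B→d a: +{d}
  S via S→a b d: +{a}
  S via S→c B: +{c}
  S via S→d A: +{d}
  FIRST[S]={a,c,d}  FIRST[A]={b}  FIRST[B]={b,d}
[2] (stable)
  FIRST[S]={a,c,d}  FIRST[A]={b}  FIRST[B]={b,d}

FIRST(B) = ["b", "d"]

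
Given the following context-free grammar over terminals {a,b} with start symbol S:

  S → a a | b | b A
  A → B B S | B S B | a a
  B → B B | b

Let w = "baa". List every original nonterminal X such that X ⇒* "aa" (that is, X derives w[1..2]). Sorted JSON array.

CNF form of G:
  S -> T0 T0 | T1 A | b
  A -> B X2 | B X3 | T0 T0
  B -> B B | b
  T0 -> a
  T1 -> b
  X2 -> B S
  X3 -> S B

Fill CYK table bottom-up, restricted to cells inside w[1..2]:
  [1..1]={T0}  "a"  orig:{}
  [2..2]={T0}  "a"  orig:{}
  [1..2]={A,S}  "aa"

Original NTs in T[1,2] deriving "aa": ["A", "S"]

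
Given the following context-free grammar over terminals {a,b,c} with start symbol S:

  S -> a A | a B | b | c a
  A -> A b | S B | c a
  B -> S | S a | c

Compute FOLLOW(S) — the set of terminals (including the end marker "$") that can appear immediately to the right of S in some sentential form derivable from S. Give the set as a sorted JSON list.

FIRST sets, iterate to fixpoint:
round 1:
  A via A→c a: +{c}
  B via B→c: +{c}
  S via S→a A: +{a}
  S via S→b: +{b}
  S via S→c a: +{c}
  FIRST(S)={a,b,c}  FIRST(A)={c}  FIRST(B)={c}
round 2:
  A via A→S B: +{a,b}
  B via B→S: +{a,b}
  FIRST(S)={a,b,c}  FIRST(A)={a,b,c}  FIRST(B)={a,b,c}
round 3: — fixpoint
  FIRST(S)={a,b,c}  FIRST(A)={a,b,c}  FIRST(B)={a,b,c}

FOLLOW sets:
initialize: $ ∈ FOLLOW(S)
iter 1:
  A→A b: FOLLOW(A) ⊇ FIRST(b) = {b}; new: +{b}
  A→S B: FOLLOW(S) ⊇ FIRST(B) = {a,b,c}; new: +{a,b,c}
  A→S B: FOLLOW(B) ⊇ FOLLOW(A) ⊇ {b}; new: +{b}
  S→a A: FOLLOW(A) ⊇ FOLLOW(S) ⊇ {$,a,b,c}; new: +{$,a,c}
  S→a B: FOLLOW(B) ⊇ FOLLOW(S) ⊇ {$,a,b,c}; new: +{$,a,c}
  FOLLOW[S]={$,a,b,c}  FOLLOW[A]={$,a,b,c}  FOLLOW[B]={$,a,b,c}
iter 2: done
  FOLLOW[S]={$,a,b,c}  FOLLOW[A]={$,a,b,c}  FOLLOW[B]={$,a,b,c}

FOLLOW(S) = ["$", "a", "b", "c"]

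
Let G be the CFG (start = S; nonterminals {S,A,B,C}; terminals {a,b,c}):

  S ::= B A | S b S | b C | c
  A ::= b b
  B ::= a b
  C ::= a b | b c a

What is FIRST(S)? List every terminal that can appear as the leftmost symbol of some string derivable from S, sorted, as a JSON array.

Compute FIRST by fixpoint:
iter 1:
  A via A→b b: +{b}
  B via B→a b: +{a}
  C via C→a b: +{a}
  C via C→b c a: +{b}
  S via S→B A: +{a}
  S via S→b C: +{b}
  S via S→c: +{c}
  S: {a,b,c}  A: {b}  B: {a}  C: {a,b}
iter 2: done
  S: {a,b,c}  A: {b}  B: {a}  C: {a,b}

FIRST(S) = ["a", "b", "c"]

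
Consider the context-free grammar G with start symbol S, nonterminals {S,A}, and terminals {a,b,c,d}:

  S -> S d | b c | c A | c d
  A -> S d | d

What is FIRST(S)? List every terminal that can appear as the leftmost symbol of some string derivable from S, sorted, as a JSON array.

Compute FIRST by fixpoint:
iter 1:
  A via A→d: +{d}
  S via S→b c: +{b}
  S via S→c A: +{c}
  FIRST[S]={b,c}  FIRST[A]={d}
iter 2:
  A via A→S d: +{b,c}
  FIRST[S]={b,c}  FIRST[A]={b,c,d}
iter 3: (stable)
  FIRST[S]={b,c}  FIRST[A]={b,c,d}

FIRST(S) = ["b", "c"]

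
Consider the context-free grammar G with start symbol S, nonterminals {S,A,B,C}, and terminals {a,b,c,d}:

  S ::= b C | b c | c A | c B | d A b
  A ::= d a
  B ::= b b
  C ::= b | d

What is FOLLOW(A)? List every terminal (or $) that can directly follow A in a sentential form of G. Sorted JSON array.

Compute FIRST by fixpoint:
round 1:
  A via A→d a: +{d}
  B via B→b b: +{b}
  C via C→b: +{b}
  C via C→d: +{d}
  S via S→b C: +{b}
  S via S→c A: +{c}
  S via S→d A b: +{d}
  FIRST(S)={b,c,d}  FIRST(A)={d}  FIRST(B)={b}  FIRST(C)={b,d}
round 2: (no change)
  FIRST(S)={b,c,d}  FIRST(A)={d}  FIRST(B)={b}  FIRST(C)={b,d}

Compute FOLLOW by fixpoint:
seed FOLLOW(S) with $
round 1:
  S→b C: FOLLOW(C) ⊇ FOLLOW(S) ⊇ {$}; new: +{$}
  S→c A: FOLLOW(A) ⊇ FOLLOW(S) ⊇ {$}; new: +{$}
  S→c B: FOLLOW(B) ⊇ FOLLOW(S) ⊇ {$}; new: +{$}
  S→d A b: FOLLOW(A) ⊇ FIRST(b) = {b}; new: +{b}
  S: {$}  A: {$,b}  B: {$}  C: {$}
round 2: done
  S: {$}  A: {$,b}  B: {$}  C: {$}

FOLLOW(A) = ["$", "b"]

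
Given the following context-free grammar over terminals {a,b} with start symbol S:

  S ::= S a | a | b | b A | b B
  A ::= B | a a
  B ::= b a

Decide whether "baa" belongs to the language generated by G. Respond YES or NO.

Convert to CNF:
  S -> S T0 | T1 A | T1 B | a | b
  A -> T0 T0 | T1 T0
  B -> T1 T0
  T0 -> a
  T1 -> b

CYK table (by increasing span):
  cell(0,0) b: {S,T1}  orig:{S}
  cell(1,1) a: {S,T0}  orig:{S}
  cell(2,2) a: {S,T0}  orig:{S}
  cell(0,1) ba: {A,B,S}
  cell(1,2) aa: {A,S}
  cell(0,2) baa: {S}

S ∈ T[0,2] ⇒ YES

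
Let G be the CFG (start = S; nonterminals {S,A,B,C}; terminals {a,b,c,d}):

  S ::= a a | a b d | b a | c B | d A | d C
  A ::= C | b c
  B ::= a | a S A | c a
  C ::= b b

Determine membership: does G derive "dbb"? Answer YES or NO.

Convert to CNF:
  S -> T0 T2 | T1 B | T2 T2 | T2 X5 | T3 A | T3 C
  A -> T0 T0 | T0 T1
  B -> T1 T2 | T2 X4 | a
  C -> T0 T0
  T0 -> b
  T1 -> c
  T2 -> a
  T3 -> d
  X4 -> S A
  X5 -> T0 T3

CYK table (by increasing span):
  cell(0,0) d: {T3}  orig:{}
  cell(1,1) b: {T0}  orig:{}
  cell(2,2) b: {T0}  orig:{}
  cell(0,1) db: ∅
  cell(1,2) bb: {A,C}
  cell(0,2) dbb: {S}

S ∈ T[0,2] ⇒ YES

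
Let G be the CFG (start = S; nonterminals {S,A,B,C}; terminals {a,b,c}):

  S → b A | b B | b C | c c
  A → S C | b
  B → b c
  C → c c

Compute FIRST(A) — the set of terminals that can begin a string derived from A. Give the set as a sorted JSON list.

Compute FIRST by fixpoint:
round 1:
  A via A→b: +{b}
  B via B→b c: +{b}
  C via C→c c: +{c}
  S via S→b A: +{b}
  S via S→c c: +{c}
  S: {b,c}  A: {b}  B: {b}  C: {c}
round 2:
  A via A→S C: +{c}
  S: {b,c}  A: {b,c}  B: {b}  C: {c}
round 3: done
  S: {b,c}  A: {b,c}  B: {b}  C: {c}

FIRST(A) = ["b", "c"]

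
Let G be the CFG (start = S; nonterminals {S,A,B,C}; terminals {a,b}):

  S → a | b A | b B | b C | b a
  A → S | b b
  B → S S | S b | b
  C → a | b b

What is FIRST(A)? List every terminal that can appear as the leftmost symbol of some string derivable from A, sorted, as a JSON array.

Compute FIRST by fixpoint:
[1]
  A via A→b b: +{b}
  B via B→b: +{b}
  C via C→a: +{a}
  C via C→b b: +{b}
  S via S→a: +{a}
  S via S→b A: +{b}
  FIRST[S]={a,b}  FIRST[A]={b}  FIRST[B]={b}  FIRST[C]={a,b}
[2]
  A via A→S: +{a}
  B via B→S S: +{a}
  FIRST[S]={a,b}  FIRST[A]={a,b}  FIRST[B]={a,b}  FIRST[C]={a,b}
[3] (stable)
  FIRST[S]={a,b}  FIRST[A]={a,b}  FIRST[B]={a,b}  FIRST[C]={a,b}

FIRST(A) = ["a", "b"]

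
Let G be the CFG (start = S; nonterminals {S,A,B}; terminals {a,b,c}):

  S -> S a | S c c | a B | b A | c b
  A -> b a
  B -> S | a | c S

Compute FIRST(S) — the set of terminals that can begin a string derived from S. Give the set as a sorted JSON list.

FIRST sets, iterate to fixpoint:
pass 1:
  A via A→b a: +{b}
  B via B→a: +{a}
  B via B→c S: +{c}
  S via S→a B: +{a}
  S via S→b A: +{b}
  S via S→c b: +{c}
  FIRST[S]={a,b,c}  FIRST[A]={b}  FIRST[B]={a,c}
pass 2:
  B via B→S: +{b}
  FIRST[S]={a,b,c}  FIRST[A]={b}  FIRST[B]={a,b,c}
pass 3: done
  FIRST[S]={a,b,c}  FIRST[A]={b}  FIRST[B]={a,b,c}

FIRST(S) = ["a", "b", "c"]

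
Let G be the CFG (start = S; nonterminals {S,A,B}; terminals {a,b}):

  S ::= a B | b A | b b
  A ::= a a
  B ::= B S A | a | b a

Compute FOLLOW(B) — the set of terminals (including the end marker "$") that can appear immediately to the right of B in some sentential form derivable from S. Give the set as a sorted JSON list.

FIRST sets, iterate to fixpoint:
round 1:
  A via A→a a: +{a}
  B via B→a: +{a}
  B via B→b a: +{b}
  S via S→a B: +{a}
  S via S→b A: +{b}
  FIRST(S)={a,b}  FIRST(A)={a}  FIRST(B)={a,b}
round 2: (no change)
  FIRST(S)={a,b}  FIRST(A)={a}  FIRST(B)={a,b}

Compute FOLLOW by fixpoint:
seed FOLLOW(S) with $
pass 1:
  B→B S A: FOLLOW(B) ⊇ FIRST(S) = {a,b}; new: +{a,b}
  B→B S A: FOLLOW(S) ⊇ FIRST(A) = {a}; new: +{a}
  B→B S A: FOLLOW(A) ⊇ FOLLOW(B) ⊇ {a,b}; new: +{a,b}
  S→a B: FOLLOW(B) ⊇ FOLLOW(S) ⊇ {$,a}; new: +{$}
  S→b A: FOLLOW(A) ⊇ FOLLOW(S) ⊇ {$,a}; new: +{$}
  S: {$,a}  A: {$,a,b}  B: {$,a,b}
pass 2: (stable)
  S: {$,a}  A: {$,a,b}  B: {$,a,b}

FOLLOW(B) = ["$", "a", "b"]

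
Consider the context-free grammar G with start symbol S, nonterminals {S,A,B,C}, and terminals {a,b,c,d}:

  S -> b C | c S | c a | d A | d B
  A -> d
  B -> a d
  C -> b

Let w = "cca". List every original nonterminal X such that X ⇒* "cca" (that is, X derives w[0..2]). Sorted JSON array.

Convert to CNF:
  S -> T1 A | T1 B | T2 C | T3 S | T3 T0
  A -> d
  B -> T0 T1
  C -> b
  T0 -> a
  T1 -> d
  T2 -> b
  T3 -> c

CYK table (by increasing span) (cells [i..j] with 0 ≤ i ≤ j ≤ 2 only):
  [0..0]={T3}  "c"  orig:{}
  [1..1]={T3}  "c"  orig:{}
  [2..2]={T0}  "a"  orig:{}
  [0..1]=∅  "cc"
  [1..2]={S}  "ca"
  [0..2]={S}  "cca"

Original NTs in T[0,2] deriving "cca": ["S"]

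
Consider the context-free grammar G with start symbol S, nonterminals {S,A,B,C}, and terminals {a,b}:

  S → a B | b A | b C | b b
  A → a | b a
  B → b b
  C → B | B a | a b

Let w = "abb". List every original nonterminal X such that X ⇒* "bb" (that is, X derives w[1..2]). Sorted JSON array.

CNF form of G:
  S -> T0 A | T0 C | T0 T0 | T1 B
  A -> T0 T1 | a
  B -> T0 T0
  C -> B T1 | T0 T0 | T1 T0
  T0 -> b
  T1 -> a

CYK fill, restricted to cells inside w[1..2]:
  cell(1,1) b: {T0}  orig:{}
  cell(2,2) b: {T0}  orig:{}
  cell(1,2) bb: {B,C,S}

Original NTs in T[1,2] deriving "bb": ["B", "C", "S"]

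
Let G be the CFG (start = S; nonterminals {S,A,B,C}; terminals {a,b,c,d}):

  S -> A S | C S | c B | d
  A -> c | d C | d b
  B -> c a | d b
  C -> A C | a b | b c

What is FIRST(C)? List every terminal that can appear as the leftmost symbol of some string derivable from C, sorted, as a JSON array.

FIRST iteration:
[1]
  A via A→c: +{c}
  A via A→d C: +{d}
  B via B→c a: +{c}
  B via B→d b: +{d}
  C via C→A C: +{c,d}
  C via C→a b: +{a}
  C via C→b c: +{b}
  S via S→A S: +{c,d}
  S via S→C S: +{a,b}
  S: {a,b,c,d}  A: {c,d}  B: {c,d}  C: {a,b,c,d}
[2] — fixpoint
  S: {a,b,c,d}  A: {c,d}  B: {c,d}  C: {a,b,c,d}

FIRST(C) = ["a", "b", "c", "d"]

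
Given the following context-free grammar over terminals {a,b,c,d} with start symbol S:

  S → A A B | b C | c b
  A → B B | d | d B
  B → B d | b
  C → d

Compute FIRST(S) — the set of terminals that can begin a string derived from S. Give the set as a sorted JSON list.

FIRST sets, iterate to fixpoint:
[1]
  A via A→d: +{d}
  B via B→b: +{b}
  C via C→d: +{d}
  S via S→A A B: +{d}
  S via S→b C: +{b}
  S via S→c b: +{c}
  FIRST[S]={b,c,d}  FIRST[A]={d}  FIRST[B]={b}  FIRST[C]={d}
[2]
  A via A→B B: +{b}
  FIRST[S]={b,c,d}  FIRST[A]={b,d}  FIRST[B]={b}  FIRST[C]={d}
[3] (stable)
  FIRST[S]={b,c,d}  FIRST[A]={b,d}  FIRST[B]={b}  FIRST[C]={d}

FIRST(S) = ["b", "c", "d"]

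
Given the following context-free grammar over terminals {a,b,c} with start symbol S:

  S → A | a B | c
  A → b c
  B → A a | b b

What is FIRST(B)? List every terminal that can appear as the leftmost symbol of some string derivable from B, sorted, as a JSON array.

FIRST sets, iterate to fixpoint:
[1]
  A via A→b c: +{b}
  B via B→A a: +{b}
  S via S→A: +{b}
  S via S→a B: +{a}
  S via S→c: +{c}
  S: {a,b,c}  A: {b}  B: {b}
[2] (no change)
  S: {a,b,c}  A: {b}  B: {b}

FIRST(B) = ["b"]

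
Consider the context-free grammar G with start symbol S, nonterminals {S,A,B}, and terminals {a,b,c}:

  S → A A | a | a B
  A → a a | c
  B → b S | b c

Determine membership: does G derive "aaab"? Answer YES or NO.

CNF form of G:
  S -> A A | T0 B | a
  A -> T0 T0 | c
  B -> T1 S | T1 T2
  T0 -> a
  T1 -> b
  T2 -> c

CYK fill:
  [0..0]={S,T0}  "a"  orig:{S}
  [1..1]={S,T0}  "a"  orig:{S}
  [2..2]={S,T0}  "a"  orig:{S}
  [3..3]={T1}  "b"  orig:{}
  [0..1]={A}  "aa"
  [1..2]={A}  "aa"
  [2..3]=∅  "ab"
  [0..2]=∅  "aaa"
  [1..3]=∅  "aab"
  [0..3]=∅  "aaab"

S ∉ T[0,3] ⇒ NO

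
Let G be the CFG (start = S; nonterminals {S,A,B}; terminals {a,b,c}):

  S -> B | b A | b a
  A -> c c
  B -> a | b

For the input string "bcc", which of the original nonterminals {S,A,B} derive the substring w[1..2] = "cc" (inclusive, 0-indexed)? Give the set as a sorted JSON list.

Convert to CNF:
  S -> T1 A | T1 T2 | a | b
  A -> T0 T0
  B -> a | b
  T0 -> c
  T1 -> b
  T2 -> a

CYK fill — only the sub-triangle for w[1..2]:
  [1..1]={T0}  "c"  orig:{}
  [2..2]={T0}  "c"  orig:{}
  [1..2]={A}  "cc"

Original NTs in T[1,2] deriving "cc": ["A"]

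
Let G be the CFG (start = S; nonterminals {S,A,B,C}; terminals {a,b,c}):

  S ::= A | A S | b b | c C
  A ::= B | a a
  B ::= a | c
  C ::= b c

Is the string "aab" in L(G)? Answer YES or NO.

Convert to CNF:
  S -> A S | T0 T0 | T1 T1 | T2 C | a | c
  A -> T0 T0 | a | c
  B -> a | c
  C -> T1 T2
  T0 -> a
  T1 -> b
  T2 -> c

CYK fill:
  cell(0,0) a: {A,B,S,T0}  orig:{A,B,S}
  cell(1,1) a: {A,B,S,T0}  orig:{A,B,S}
  cell(2,2) b: {T1}  orig:{}
  cell(0,1) aa: {A,S}
  cell(1,2) ab: ∅
  cell(0,2) aab: ∅

S ∉ T[0,2] ⇒ NO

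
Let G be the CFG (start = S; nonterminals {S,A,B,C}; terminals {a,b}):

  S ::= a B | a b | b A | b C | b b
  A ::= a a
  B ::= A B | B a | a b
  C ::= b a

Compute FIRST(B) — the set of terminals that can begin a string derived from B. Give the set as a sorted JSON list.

Compute FIRST by fixpoint:
pass 1:
  A via A→a a: +{a}
  B via B→A B: +{a}
  C via C→b a: +{b}
  S via S→a B: +{a}
  S via S→b A: +{b}
  S: {a,b}  A: {a}  B: {a}  C: {b}
pass 2: (no change)
  S: {a,b}  A: {a}  B: {a}  C: {b}

FIRST(B) = ["a"]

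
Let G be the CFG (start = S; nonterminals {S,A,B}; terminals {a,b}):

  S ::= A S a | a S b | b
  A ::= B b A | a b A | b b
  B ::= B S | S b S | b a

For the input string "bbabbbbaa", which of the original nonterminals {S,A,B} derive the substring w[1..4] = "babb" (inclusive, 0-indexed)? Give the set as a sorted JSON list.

CNF form of G:
  S -> A X5 | T1 X6 | b
  A -> B X2 | T0 T0 | T1 X3
  B -> B S | S X4 | T0 T1
  T0 -> b
  T1 -> a
  X2 -> T0 A
  X3 -> T0 A
  X4 -> T0 S
  X5 -> S T1
  X6 -> S T0

CYK table (by increasing span), restricted to cells inside w[1..4]:
  [1..1]={S,T0}  "b"  orig:{S}
  [2..2]={T1}  "a"  orig:{}
  [3..3]={S,T0}  "b"  orig:{S}
  [4..4]={S,T0}  "b"  orig:{S}
  [1..2]={B,X5}  "ba"  orig:{B}
  [2..3]=∅  "ab"
  [3..4]={A,X4,X6}  "bb"  orig:{A}
  [1..3]={B}  "bab"
  [2..4]={S}  "abb"
  [1..4]={B,X4}  "babb"  orig:{B}

Original NTs in T[1,4] deriving "babb": ["B"]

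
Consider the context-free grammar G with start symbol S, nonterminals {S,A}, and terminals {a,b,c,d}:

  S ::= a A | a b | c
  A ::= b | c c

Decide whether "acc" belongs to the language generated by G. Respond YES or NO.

Convert to CNF:
  S -> T1 A | T1 T2 | c
  A -> T0 T0 | b
  T0 -> c
  T1 -> a
  T2 -> b

CYK table (by increasing span):
  T[0,0] 'a' = {T1}  orig:{}
  T[1,1] 'c' = {S,T0}  orig:{S}
  T[2,2] 'c' = {S,T0}  orig:{S}
  T[0,1] 'ac' = ∅
  T[1,2] 'cc' = {A}
  T[0,2] 'acc' = {S}

S ∈ T[0,2] ⇒ YES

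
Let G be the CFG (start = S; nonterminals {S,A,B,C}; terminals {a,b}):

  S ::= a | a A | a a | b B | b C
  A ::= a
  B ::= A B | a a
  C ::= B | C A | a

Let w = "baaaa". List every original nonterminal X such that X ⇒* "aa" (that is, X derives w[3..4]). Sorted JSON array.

CNF form of G:
  S -> T0 A | T0 T0 | T1 B | T1 C | a
  A -> a
  B -> A B | T0 T0
  C -> A B | C A | T0 T0 | a
  T0 -> a
  T1 -> b

CYK table (by increasing span), restricted to cells inside w[3..4]:
  T[3,3] 'a' = {A,C,S,T0}  orig:{A,C,S}
  T[4,4] 'a' = {A,C,S,T0}  orig:{A,C,S}
  T[3,4] 'aa' = {B,C,S}

Original NTs in T[3,4] deriving "aa": ["B", "C", "S"]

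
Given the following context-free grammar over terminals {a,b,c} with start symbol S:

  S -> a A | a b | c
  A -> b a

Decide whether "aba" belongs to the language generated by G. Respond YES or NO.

Convert to CNF:
  S -> T1 A | T1 T0 | c
  A -> T0 T1
  T0 -> b
  T1 -> a

CYK fill:
  cell(0,0) a: {T1}  orig:{}
  cell(1,1) b: {T0}  orig:{}
  cell(2,2) a: {T1}  orig:{}
  cell(0,1) ab: {S}
  cell(1,2) ba: {A}
  cell(0,2) aba: {S}

S ∈ T[0,2] ⇒ YES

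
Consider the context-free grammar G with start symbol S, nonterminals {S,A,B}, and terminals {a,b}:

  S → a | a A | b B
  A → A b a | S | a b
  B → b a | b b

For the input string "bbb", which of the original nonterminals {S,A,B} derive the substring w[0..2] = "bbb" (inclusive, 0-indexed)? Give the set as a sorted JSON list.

CNF form of G:
  S -> T0 B | T1 A | a
  A -> A X2 | T0 B | T1 A | T1 T0 | a
  B -> T0 T0 | T0 T1
  T0 -> b
  T1 -> a
  X2 -> T0 T1

CYK table (by increasing span), restricted to cells inside w[0..2]:
  [0..0]={T0}  "b"  orig:{}
  [1..1]={T0}  "b"  orig:{}
  [2..2]={T0}  "b"  orig:{}
  [0..1]={B}  "bb"
  [1..2]={B}  "bb"
  [0..2]={A,S}  "bbb"

Original NTs in T[0,2] deriving "bbb": ["A", "S"]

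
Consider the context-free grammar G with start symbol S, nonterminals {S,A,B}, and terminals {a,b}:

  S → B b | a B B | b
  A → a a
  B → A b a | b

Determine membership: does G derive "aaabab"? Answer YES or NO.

Convert to CNF:
  S -> B T1 | T0 X3 | b
  A -> T0 T0
  B -> A X2 | b
  T0 -> a
  T1 -> b
  X2 -> T1 T0
  X3 -> B B

CYK table (by increasing span):
  T[0,0] 'a' = {T0}  orig:{}
  T[1,1] 'a' = {T0}  orig:{}
  T[2,2] 'a' = {T0}  orig:{}
  T[3,3] 'b' = {B,S,T1}  orig:{B,S}
  T[4,4] 'a' = {T0}  orig:{}
  T[5,5] 'b' = {B,S,T1}  orig:{B,S}
  T[0,1] 'aa' = {A}
  T[1,2] 'aa' = {A}
  T[2,3] 'ab' = ∅
  T[3,4] 'ba' = {X2}  orig:{}
  T[4,5] 'ab' = ∅
  T[0,2] 'aaa' = ∅
  T[1,3] 'aab' = ∅
  T[2,4] 'aba' = ∅
  T[3,5] 'bab' = ∅
  T[0,3] 'aaab' = ∅
  T[1,4] 'aaba' = {B}
  T[2,5] 'abab' = ∅
  T[0,4] 'aaaba' = ∅
  T[1,5] 'aabab' = {S,X3}  orig:{S}
  T[0,5] 'aaabab' = {S}

S ∈ T[0,5] ⇒ YES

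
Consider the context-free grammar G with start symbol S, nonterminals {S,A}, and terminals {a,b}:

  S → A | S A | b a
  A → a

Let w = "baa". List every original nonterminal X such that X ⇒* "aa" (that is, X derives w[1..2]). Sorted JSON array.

CNF form of G:
  S -> S A | T0 T1 | a
  A -> a
  T0 -> b
  T1 -> a

Fill CYK table bottom-up — only the sub-triangle for w[1..2]:
  T[1,1] 'a' = {A,S,T1}  orig:{A,S}
  T[2,2] 'a' = {A,S,T1}  orig:{A,S}
  T[1,2] 'aa' = {S}

Original NTs in T[1,2] deriving "aa": ["S"]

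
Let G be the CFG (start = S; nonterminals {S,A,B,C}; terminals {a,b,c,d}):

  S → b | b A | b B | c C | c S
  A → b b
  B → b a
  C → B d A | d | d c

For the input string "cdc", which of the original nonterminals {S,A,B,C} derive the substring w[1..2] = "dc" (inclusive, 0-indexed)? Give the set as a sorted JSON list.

Convert to CNF:
  S -> T0 A | T0 B | T3 C | T3 S | b
  A -> T0 T0
  B -> T0 T1
  C -> B X4 | T2 T3 | d
  T0 -> b
  T1 -> a
  T2 -> d
  T3 -> c
  X4 -> T2 A

Fill CYK table bottom-up (cells [i..j] with 1 ≤ i ≤ j ≤ 2 only):
  T[1,1] 'd' = {C,T2}  orig:{C}
  T[2,2] 'c' = {T3}  orig:{}
  T[1,2] 'dc' = {C}

Original NTs in T[1,2] deriving "dc": ["C"]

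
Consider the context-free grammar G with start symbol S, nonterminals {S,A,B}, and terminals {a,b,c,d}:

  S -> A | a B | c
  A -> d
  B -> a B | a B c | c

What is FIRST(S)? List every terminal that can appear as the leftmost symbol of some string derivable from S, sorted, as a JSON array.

Compute FIRST by fixpoint:
iter 1:
  A via A→d: +{d}
  B via B→a B: +{a}
  B via B→c: +{c}
  S via S→A: +{d}
  S via S→a B: +{a}
  S via S→c: +{c}
  S: {a,c,d}  A: {d}  B: {a,c}
iter 2: — fixpoint
  S: {a,c,d}  A: {d}  B: {a,c}

FIRST(S) = ["a", "c", "d"]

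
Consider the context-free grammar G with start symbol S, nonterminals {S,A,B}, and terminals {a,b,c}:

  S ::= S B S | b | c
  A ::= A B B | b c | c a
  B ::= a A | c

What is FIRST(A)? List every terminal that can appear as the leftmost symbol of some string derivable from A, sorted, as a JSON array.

FIRST iteration:
pass 1:
  A via A→b c: +{b}
  A via A→c a: +{c}
  B via B→a A: +{a}
  B via B→c: +{c}
  S via S→b: +{b}
  S via S→c: +{c}
  FIRST(S)={b,c}  FIRST(A)={b,c}  FIRST(B)={a,c}
pass 2: (stable)
  FIRST(S)={b,c}  FIRST(A)={b,c}  FIRST(B)={a,c}

FIRST(A) = ["b", "c"]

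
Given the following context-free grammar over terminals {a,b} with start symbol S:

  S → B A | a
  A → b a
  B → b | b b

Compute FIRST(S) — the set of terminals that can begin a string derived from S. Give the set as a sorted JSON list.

FIRST iteration:
pass 1:
  A via A→b a: +{b}
  B via B→b: +{b}
  S via S→B A: +{b}
  S via S→a: +{a}
  S: {a,b}  A: {b}  B: {b}
pass 2: — fixpoint
  S: {a,b}  A: {b}  B: {b}

FIRST(S) = ["a", "b"]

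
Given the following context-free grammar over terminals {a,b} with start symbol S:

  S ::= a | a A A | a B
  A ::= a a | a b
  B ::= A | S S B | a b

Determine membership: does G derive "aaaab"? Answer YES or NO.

CNF form of G:
  S -> T0 B | T0 X3 | a
  A -> T0 T0 | T0 T1
  B -> S X2 | T0 T0 | T0 T1
  T0 -> a
  T1 -> b
  X2 -> S B
  X3 -> A A

CYK table (by increasing span):
  T[0,0] 'a' = {S,T0}  orig:{S}
  T[1,1] 'a' = {S,T0}  orig:{S}
  T[2,2] 'a' = {S,T0}  orig:{S}
  T[3,3] 'a' = {S,T0}  orig:{S}
  T[4,4] 'b' = {T1}  orig:{}
  T[0,1] 'aa' = {A,B}
  T[1,2] 'aa' = {A,B}
  T[2,3] 'aa' = {A,B}
  T[3,4] 'ab' = {A,B}
  T[0,2] 'aaa' = {S,X2}  orig:{S}
  T[1,3] 'aaa' = {S,X2}  orig:{S}
  T[2,4] 'aab' = {S,X2}  orig:{S}
  T[0,3] 'aaaa' = {B,X3}  orig:{B}
  T[1,4] 'aaab' = {B,X3}  orig:{B}
  T[0,4] 'aaaab' = {S,X2}  orig:{S}

S ∈ T[0,4] ⇒ YES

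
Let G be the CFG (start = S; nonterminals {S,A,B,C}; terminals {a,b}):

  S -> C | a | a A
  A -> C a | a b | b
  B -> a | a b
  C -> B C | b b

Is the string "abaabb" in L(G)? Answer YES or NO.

Convert to CNF:
  S -> B C | T0 A | T1 T1 | a
  A -> C T0 | T0 T1 | b
  B -> T0 T1 | a
  C -> B C | T1 T1
  T0 -> a
  T1 -> b

Fill CYK table bottom-up:
  [0..0]={B,S,T0}  "a"  orig:{B,S}
  [1..1]={A,T1}  "b"  orig:{A}
  [2..2]={B,S,T0}  "a"  orig:{B,S}
  [3..3]={B,S,T0}  "a"  orig:{B,S}
  [4..4]={A,T1}  "b"  orig:{A}
  [5..5]={A,T1}  "b"  orig:{A}
  [0..1]={A,B,S}  "ab"
  [1..2]=∅  "ba"
  [2..3]=∅  "aa"
  [3..4]={A,B,S}  "ab"
  [4..5]={C,S}  "bb"
  [0..2]=∅  "aba"
  [1..3]=∅  "baa"
  [2..4]={S}  "aab"
  [3..5]={C,S}  "abb"
  [0..3]=∅  "abaa"
  [1..4]=∅  "baab"
  [2..5]={C,S}  "aabb"
  [0..4]=∅  "abaab"
  [1..5]=∅  "baabb"
  [0..5]={C,S}  "abaabb"

S ∈ T[0,5] ⇒ YES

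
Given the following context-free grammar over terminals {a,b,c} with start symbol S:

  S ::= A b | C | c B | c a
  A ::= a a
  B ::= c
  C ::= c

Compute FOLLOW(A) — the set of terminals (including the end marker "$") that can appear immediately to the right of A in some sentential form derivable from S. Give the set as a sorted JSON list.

FIRST iteration:
[1]
  A via A→a a: +{a}
  B via B→c: +{c}
  C via C→c: +{c}
  S via S→A b: +{a}
  S via S→C: +{c}
  S: {a,c}  A: {a}  B: {c}  C: {c}
[2] (stable)
  S: {a,c}  A: {a}  B: {c}  C: {c}

FOLLOW sets:
initialize: $ ∈ FOLLOW(S)
pass 1:
  S→A b: FOLLOW(A) ⊇ FIRST(b) = {b}; new: +{b}
  S→C: FOLLOW(C) ⊇ FOLLOW(S) ⊇ {$}; new: +{$}
  S→c B: FOLLOW(B) ⊇ FOLLOW(S) ⊇ {$}; new: +{$}
  S: {$}  A: {b}  B: {$}  C: {$}
pass 2: — fixpoint
  S: {$}  A: {b}  B: {$}  C: {$}

FOLLOW(A) = ["b"]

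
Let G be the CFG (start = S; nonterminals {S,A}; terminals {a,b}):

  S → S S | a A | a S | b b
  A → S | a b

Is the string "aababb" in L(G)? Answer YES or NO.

CNF form of G:
  S -> S S | T0 A | T0 S | T1 T1
  A -> S S | T0 A | T0 S | T0 T1 | T1 T1
  T0 -> a
  T1 -> b

Fill CYK table bottom-up:
  T[0,0] 'a' = {T0}  orig:{}
  T[1,1] 'a' = {T0}  orig:{}
  T[2,2] 'b' = {T1}  orig:{}
  T[3,3] 'a' = {T0}  orig:{}
  T[4,4] 'b' = {T1}  orig:{}
  T[5,5] 'b' = {T1}  orig:{}
  T[0,1] 'aa' = ∅
  T[1,2] 'ab' = {A}
  T[2,3] 'ba' = ∅
  T[3,4] 'ab' = {A}
  T[4,5] 'bb' = {A,S}
  T[0,2] 'aab' = {A,S}
  T[1,3] 'aba' = ∅
  T[2,4] 'bab' = ∅
  T[3,5] 'abb' = {A,S}
  T[0,3] 'aaba' = ∅
  T[1,4] 'abab' = ∅
  T[2,5] 'babb' = ∅
  T[0,4] 'aabab' = ∅
  T[1,5] 'ababb' = ∅
  T[0,5] 'aababb' = {A,S}

S ∈ T[0,5] ⇒ YES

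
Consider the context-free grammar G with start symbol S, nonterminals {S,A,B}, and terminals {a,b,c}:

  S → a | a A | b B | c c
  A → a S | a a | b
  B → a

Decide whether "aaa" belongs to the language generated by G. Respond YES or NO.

Convert to CNF:
  S -> T0 A | T1 B | T2 T2 | a
  A -> T0 S | T0 T0 | b
  B -> a
  T0 -> a
  T1 -> b
  T2 -> c

Fill CYK table bottom-up:
  [0..0]={B,S,T0}  "a"  orig:{B,S}
  [1..1]={B,S,T0}  "a"  orig:{B,S}
  [2..2]={B,S,T0}  "a"  orig:{B,S}
  [0..1]={A}  "aa"
  [1..2]={A}  "aa"
  [0..2]={S}  "aaa"

S ∈ T[0,2] ⇒ YES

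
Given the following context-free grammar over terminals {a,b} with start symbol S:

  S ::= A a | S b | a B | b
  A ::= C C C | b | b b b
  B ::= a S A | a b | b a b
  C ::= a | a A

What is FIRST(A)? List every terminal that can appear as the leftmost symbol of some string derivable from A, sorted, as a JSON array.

Compute FIRST by fixpoint:
round 1:
  A via A→b: +{b}
  B via B→a S A: +{a}
  B via B→b a b: +{b}
  C via C→a: +{a}
  S via S→A a: +{b}
  S via S→a B: +{a}
  S: {a,b}  A: {b}  B: {a,b}  C: {a}
round 2:
  A via A→C C C: +{a}
  S: {a,b}  A: {a,b}  B: {a,b}  C: {a}
round 3: (stable)
  S: {a,b}  A: {a,b}  B: {a,b}  C: {a}

FIRST(A) = ["a", "b"]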